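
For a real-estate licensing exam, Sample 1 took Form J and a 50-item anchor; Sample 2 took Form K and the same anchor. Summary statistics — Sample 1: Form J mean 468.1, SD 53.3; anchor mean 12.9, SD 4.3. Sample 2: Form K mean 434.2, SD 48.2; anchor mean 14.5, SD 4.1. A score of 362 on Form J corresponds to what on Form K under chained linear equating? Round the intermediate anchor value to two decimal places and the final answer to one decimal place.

Form J → anchor (Sample 1): v = (4.3/53.3)(362 − 468.1) + 12.9 = 4.34
anchor → Form K (Sample 2): y = (48.2/4.1)(4.34 − 14.5) + 434.2 = 314.8

314.8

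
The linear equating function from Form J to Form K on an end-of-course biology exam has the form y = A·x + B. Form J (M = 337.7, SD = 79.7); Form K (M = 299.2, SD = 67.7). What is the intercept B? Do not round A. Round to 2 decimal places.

12.35

A = SD_Y / SD_X = 67.7 / 79.7 = 0.849435
B = M_Y − A·M_X = 299.2 − 0.849435 × 337.7 = 12.35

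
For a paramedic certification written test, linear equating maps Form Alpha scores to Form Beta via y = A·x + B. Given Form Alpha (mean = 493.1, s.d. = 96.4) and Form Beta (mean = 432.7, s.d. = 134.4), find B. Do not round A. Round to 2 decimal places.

-254.78

A = SD_Y / SD_X = 134.4 / 96.4 = 1.394191
B = M_Y − A·M_X = 432.7 − 1.394191 × 493.1 = -254.78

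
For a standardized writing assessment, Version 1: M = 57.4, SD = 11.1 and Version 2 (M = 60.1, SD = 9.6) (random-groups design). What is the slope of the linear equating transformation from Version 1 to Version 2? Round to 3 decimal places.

0.865

A = SD_Y / SD_X = 9.6 / 11.1 = 0.865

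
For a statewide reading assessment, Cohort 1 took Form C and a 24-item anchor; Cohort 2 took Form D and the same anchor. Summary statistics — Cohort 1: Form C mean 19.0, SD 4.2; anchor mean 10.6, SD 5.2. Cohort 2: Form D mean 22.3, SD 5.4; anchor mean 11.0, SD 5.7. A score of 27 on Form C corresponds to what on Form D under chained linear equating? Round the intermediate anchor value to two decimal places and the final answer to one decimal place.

Form C → anchor (Cohort 1): v = (5.2/4.2)(27 − 19.0) + 10.6 = 20.50
anchor → Form D (Cohort 2): y = (5.4/5.7)(20.50 − 11.0) + 22.3 = 31.3

31.3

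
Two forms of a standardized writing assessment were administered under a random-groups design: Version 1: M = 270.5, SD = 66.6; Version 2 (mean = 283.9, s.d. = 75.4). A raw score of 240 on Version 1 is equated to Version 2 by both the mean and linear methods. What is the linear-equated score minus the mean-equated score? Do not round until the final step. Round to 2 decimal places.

-4.03

Mean-equated: 240 + (283.9 − 270.5) = 253.40
Linear-equated: (75.4/66.6)(240 − 270.5) + 283.9 = 249.370
Difference = 249.370 − 253.40 = -4.03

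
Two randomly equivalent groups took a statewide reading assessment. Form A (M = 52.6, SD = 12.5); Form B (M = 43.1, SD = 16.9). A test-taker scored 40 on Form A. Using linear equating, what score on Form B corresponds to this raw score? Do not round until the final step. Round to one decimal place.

26.1

Linear equating: y = (SD_Y/SD_X)(x − M_X) + M_Y
y = (16.9/12.5)(40 − 52.6) + 43.1
y = 1.352000 × -12.6 + 43.1 = -17.0352 + 43.1 = 26.1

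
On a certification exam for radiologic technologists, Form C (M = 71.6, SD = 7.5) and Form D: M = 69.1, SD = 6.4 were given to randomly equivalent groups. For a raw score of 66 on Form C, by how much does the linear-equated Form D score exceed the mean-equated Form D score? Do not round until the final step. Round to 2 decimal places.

0.82

Mean-equated: 66 + (69.1 − 71.6) = 63.50
Linear-equated: (6.4/7.5)(66 − 71.6) + 69.1 = 64.321
Difference = 64.321 − 63.50 = 0.82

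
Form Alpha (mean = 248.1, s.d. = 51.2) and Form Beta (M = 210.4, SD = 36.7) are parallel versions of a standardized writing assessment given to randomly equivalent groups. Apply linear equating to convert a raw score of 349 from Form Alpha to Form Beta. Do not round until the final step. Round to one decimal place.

282.7

Linear equating: y = (SD_Y/SD_X)(x − M_X) + M_Y
y = (36.7/51.2)(349 − 248.1) + 210.4
y = 0.716797 × 100.9 + 210.4 = 72.3248 + 210.4 = 282.7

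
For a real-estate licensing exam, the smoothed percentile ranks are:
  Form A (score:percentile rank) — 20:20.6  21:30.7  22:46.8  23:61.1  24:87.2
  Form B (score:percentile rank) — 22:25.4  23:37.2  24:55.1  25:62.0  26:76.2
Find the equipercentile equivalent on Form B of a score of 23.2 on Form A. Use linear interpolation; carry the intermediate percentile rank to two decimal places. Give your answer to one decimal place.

25.3

PR of 23.2 on Form A: 61.1 + (23.2 − 23)/(24 − 23) × (87.2 − 61.1) = 66.32
On Form B, PR 66.32 falls between score 25 (PR 62.0) and 26 (PR 76.2).
Interpolate: 25 + (66.32 − 62.0)/(76.2 − 62.0) × (26 − 25) = 25.3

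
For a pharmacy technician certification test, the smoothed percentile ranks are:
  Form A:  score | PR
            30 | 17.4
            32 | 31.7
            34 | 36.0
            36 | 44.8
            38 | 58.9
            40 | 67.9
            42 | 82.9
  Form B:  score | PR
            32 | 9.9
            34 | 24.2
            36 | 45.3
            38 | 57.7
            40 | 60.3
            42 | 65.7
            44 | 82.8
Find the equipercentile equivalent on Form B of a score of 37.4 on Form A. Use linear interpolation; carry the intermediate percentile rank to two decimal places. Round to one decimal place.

37.5

PR of 37.4 on Form A: 44.8 + (37.4 − 36)/(38 − 36) × (58.9 − 44.8) = 54.67
On Form B, PR 54.67 falls between score 36 (PR 45.3) and 38 (PR 57.7).
Interpolate: 36 + (54.67 − 45.3)/(57.7 − 45.3) × (38 − 36) = 37.5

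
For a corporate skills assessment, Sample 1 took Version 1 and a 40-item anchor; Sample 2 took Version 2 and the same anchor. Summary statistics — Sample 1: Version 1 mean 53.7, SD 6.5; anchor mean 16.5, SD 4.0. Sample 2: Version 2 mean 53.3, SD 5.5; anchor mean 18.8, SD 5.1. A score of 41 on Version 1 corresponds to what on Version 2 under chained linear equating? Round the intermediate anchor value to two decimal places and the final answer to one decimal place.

Version 1 → anchor (Sample 1): v = (4.0/6.5)(41 − 53.7) + 16.5 = 8.68
anchor → Version 2 (Sample 2): y = (5.5/5.1)(8.68 − 18.8) + 53.3 = 42.4

42.4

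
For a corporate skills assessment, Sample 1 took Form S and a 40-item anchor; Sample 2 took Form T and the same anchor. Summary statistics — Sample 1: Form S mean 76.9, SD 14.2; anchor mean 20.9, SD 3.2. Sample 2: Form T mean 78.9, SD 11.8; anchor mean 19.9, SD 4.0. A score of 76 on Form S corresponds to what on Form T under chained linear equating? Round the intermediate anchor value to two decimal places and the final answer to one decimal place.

Form S → anchor (Sample 1): v = (3.2/14.2)(76 − 76.9) + 20.9 = 20.70
anchor → Form T (Sample 2): y = (11.8/4.0)(20.70 − 19.9) + 78.9 = 81.3

81.3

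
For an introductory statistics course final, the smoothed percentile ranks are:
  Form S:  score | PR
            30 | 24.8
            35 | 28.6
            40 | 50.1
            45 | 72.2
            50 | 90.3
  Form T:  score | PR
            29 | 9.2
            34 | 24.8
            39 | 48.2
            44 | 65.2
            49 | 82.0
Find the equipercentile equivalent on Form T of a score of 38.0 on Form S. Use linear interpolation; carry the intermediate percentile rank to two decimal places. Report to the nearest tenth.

37.6

PR of 38.0 on Form S: 28.6 + (38.0 − 35)/(40 − 35) × (50.1 − 28.6) = 41.50
On Form T, PR 41.50 falls between score 34 (PR 24.8) and 39 (PR 48.2).
Interpolate: 34 + (41.50 − 24.8)/(48.2 − 24.8) × (39 − 34) = 37.6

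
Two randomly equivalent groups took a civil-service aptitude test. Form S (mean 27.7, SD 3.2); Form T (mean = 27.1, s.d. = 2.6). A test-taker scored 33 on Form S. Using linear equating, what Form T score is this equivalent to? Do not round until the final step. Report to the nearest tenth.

Linear equating: y = (SD_Y/SD_X)(x − M_X) + M_Y
y = (2.6/3.2)(33 − 27.7) + 27.1
y = 0.812500 × 5.3 + 27.1 = 4.3063 + 27.1 = 31.4

31.4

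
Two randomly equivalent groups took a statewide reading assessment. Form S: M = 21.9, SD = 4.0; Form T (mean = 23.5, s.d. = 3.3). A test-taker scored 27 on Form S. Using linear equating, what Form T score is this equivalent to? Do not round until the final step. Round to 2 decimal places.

Linear equating: y = (SD_Y/SD_X)(x − M_X) + M_Y
y = (3.3/4.0)(27 − 21.9) + 23.5
y = 0.825000 × 5.1 + 23.5 = 4.2075 + 23.5 = 27.71

27.71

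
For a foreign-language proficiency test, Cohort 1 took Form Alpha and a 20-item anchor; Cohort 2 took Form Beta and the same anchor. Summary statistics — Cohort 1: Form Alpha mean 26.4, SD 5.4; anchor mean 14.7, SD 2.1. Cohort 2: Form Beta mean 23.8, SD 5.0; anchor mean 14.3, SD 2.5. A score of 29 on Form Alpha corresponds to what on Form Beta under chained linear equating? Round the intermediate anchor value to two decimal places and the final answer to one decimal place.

Form Alpha → anchor (Cohort 1): v = (2.1/5.4)(29 − 26.4) + 14.7 = 15.71
anchor → Form Beta (Cohort 2): y = (5.0/2.5)(15.71 − 14.3) + 23.8 = 26.6

26.6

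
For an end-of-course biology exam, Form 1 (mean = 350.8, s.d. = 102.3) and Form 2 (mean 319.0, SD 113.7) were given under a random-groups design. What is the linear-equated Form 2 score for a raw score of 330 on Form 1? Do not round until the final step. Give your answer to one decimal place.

295.9

Linear equating: y = (SD_Y/SD_X)(x − M_X) + M_Y
y = (113.7/102.3)(330 − 350.8) + 319.0
y = 1.111437 × -20.8 + 319.0 = -23.1179 + 319.0 = 295.9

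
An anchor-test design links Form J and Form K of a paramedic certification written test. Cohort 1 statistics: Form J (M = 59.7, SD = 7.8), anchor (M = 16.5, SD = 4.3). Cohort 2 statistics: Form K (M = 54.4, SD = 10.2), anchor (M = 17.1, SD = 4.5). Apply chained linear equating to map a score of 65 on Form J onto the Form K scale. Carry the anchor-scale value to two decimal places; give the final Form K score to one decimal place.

59.7

Form J → anchor (Cohort 1): v = (4.3/7.8)(65 − 59.7) + 16.5 = 19.42
anchor → Form K (Cohort 2): y = (10.2/4.5)(19.42 − 17.1) + 54.4 = 59.7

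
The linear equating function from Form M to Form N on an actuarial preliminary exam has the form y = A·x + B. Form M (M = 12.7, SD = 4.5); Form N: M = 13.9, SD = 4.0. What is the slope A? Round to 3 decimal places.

A = SD_Y / SD_X = 4.0 / 4.5 = 0.889

0.889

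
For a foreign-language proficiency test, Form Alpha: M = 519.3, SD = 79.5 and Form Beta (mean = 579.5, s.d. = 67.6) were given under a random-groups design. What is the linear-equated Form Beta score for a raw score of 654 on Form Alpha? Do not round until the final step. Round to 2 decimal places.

694.04

Linear equating: y = (SD_Y/SD_X)(x − M_X) + M_Y
y = (67.6/79.5)(654 − 519.3) + 579.5
y = 0.850314 × 134.7 + 579.5 = 114.5374 + 579.5 = 694.04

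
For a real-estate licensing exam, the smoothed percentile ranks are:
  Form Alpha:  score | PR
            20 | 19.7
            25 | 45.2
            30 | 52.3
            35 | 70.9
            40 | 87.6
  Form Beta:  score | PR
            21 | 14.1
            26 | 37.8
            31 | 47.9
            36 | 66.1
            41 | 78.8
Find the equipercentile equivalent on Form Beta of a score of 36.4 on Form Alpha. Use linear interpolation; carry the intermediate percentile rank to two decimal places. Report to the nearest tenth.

39.7

PR of 36.4 on Form Alpha: 70.9 + (36.4 − 35)/(40 − 35) × (87.6 − 70.9) = 75.58
On Form Beta, PR 75.58 falls between score 36 (PR 66.1) and 41 (PR 78.8).
Interpolate: 36 + (75.58 − 66.1)/(78.8 − 66.1) × (41 − 36) = 39.7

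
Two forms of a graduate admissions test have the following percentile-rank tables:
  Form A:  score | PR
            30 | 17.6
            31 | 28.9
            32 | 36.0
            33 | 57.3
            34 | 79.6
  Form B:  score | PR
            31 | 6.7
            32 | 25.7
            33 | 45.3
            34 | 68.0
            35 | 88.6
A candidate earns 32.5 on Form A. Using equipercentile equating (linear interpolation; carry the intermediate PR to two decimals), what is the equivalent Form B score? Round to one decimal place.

PR of 32.5 on Form A: 36.0 + (32.5 − 32)/(33 − 32) × (57.3 − 36.0) = 46.65
On Form B, PR 46.65 falls between score 33 (PR 45.3) and 34 (PR 68.0).
Interpolate: 33 + (46.65 − 45.3)/(68.0 − 45.3) × (34 − 33) = 33.1

33.1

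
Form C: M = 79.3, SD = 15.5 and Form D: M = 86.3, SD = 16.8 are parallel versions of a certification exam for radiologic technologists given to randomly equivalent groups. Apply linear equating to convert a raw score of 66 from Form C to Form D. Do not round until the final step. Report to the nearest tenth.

Linear equating: y = (SD_Y/SD_X)(x − M_X) + M_Y
y = (16.8/15.5)(66 − 79.3) + 86.3
y = 1.083871 × -13.3 + 86.3 = -14.4155 + 86.3 = 71.9

71.9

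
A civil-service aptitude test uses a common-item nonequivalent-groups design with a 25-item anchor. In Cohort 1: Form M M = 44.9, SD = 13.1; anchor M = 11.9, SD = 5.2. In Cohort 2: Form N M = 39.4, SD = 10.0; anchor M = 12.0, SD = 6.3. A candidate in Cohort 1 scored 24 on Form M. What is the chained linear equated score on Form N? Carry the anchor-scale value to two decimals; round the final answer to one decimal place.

26.1

Form M → anchor (Cohort 1): v = (5.2/13.1)(24 − 44.9) + 11.9 = 3.60
anchor → Form N (Cohort 2): y = (10.0/6.3)(3.60 − 12.0) + 39.4 = 26.1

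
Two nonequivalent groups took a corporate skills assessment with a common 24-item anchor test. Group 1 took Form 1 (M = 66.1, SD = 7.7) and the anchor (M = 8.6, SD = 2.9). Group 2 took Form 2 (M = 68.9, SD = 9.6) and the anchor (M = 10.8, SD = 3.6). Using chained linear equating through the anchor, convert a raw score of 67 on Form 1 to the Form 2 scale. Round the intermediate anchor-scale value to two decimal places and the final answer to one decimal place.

Form 1 → anchor (Group 1): v = (2.9/7.7)(67 − 66.1) + 8.6 = 8.94
anchor → Form 2 (Group 2): y = (9.6/3.6)(8.94 − 10.8) + 68.9 = 63.9

63.9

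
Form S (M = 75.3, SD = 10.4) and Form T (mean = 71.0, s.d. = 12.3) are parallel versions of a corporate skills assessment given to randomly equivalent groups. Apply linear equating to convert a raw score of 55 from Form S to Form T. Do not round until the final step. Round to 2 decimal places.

46.99

Linear equating: y = (SD_Y/SD_X)(x − M_X) + M_Y
y = (12.3/10.4)(55 − 75.3) + 71.0
y = 1.182692 × -20.3 + 71.0 = -24.0087 + 71.0 = 46.99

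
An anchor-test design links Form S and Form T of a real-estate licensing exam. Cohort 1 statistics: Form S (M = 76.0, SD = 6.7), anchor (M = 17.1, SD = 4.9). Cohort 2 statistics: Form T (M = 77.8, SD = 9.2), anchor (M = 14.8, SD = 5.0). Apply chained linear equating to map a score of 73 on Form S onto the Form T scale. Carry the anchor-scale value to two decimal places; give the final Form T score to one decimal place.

Form S → anchor (Cohort 1): v = (4.9/6.7)(73 − 76.0) + 17.1 = 14.91
anchor → Form T (Cohort 2): y = (9.2/5.0)(14.91 − 14.8) + 77.8 = 78.0

78.0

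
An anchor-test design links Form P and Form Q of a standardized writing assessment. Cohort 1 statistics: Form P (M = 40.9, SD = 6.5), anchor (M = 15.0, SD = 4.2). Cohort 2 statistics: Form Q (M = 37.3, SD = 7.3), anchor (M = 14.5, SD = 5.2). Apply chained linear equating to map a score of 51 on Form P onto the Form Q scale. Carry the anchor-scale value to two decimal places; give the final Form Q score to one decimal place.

47.2

Form P → anchor (Cohort 1): v = (4.2/6.5)(51 − 40.9) + 15.0 = 21.53
anchor → Form Q (Cohort 2): y = (7.3/5.2)(21.53 − 14.5) + 37.3 = 47.2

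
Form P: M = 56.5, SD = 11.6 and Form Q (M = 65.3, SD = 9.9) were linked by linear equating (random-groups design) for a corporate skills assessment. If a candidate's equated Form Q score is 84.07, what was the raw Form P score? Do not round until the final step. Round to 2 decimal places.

78.49

Invert y = (SD_Y/SD_X)(x − M_X) + M_Y:
x = (SD_X/SD_Y)(y − M_Y) + M_X = (11.6/9.9)(84.07 − 65.3) + 56.5
x = 1.171717 × 18.770 + 56.5 = 78.49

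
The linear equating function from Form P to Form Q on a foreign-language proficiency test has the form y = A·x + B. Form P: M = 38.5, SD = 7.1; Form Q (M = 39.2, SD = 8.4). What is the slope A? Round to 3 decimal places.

1.183

A = SD_Y / SD_X = 8.4 / 7.1 = 1.183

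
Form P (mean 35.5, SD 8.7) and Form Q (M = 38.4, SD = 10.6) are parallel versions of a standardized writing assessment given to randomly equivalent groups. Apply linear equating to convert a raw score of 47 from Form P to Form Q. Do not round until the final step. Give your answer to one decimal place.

Linear equating: y = (SD_Y/SD_X)(x − M_X) + M_Y
y = (10.6/8.7)(47 − 35.5) + 38.4
y = 1.218391 × 11.5 + 38.4 = 14.0115 + 38.4 = 52.4

52.4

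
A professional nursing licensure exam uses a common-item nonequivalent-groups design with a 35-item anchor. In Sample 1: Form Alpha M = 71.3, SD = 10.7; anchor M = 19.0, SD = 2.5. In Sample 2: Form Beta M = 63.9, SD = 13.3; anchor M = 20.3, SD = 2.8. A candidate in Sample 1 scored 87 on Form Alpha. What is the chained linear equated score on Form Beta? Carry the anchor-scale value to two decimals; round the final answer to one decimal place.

75.2

Form Alpha → anchor (Sample 1): v = (2.5/10.7)(87 − 71.3) + 19.0 = 22.67
anchor → Form Beta (Sample 2): y = (13.3/2.8)(22.67 − 20.3) + 63.9 = 75.2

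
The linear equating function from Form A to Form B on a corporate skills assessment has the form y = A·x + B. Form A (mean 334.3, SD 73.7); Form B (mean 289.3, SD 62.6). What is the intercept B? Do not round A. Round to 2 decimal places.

A = SD_Y / SD_X = 62.6 / 73.7 = 0.849389
B = M_Y − A·M_X = 289.3 − 0.849389 × 334.3 = 5.35

5.35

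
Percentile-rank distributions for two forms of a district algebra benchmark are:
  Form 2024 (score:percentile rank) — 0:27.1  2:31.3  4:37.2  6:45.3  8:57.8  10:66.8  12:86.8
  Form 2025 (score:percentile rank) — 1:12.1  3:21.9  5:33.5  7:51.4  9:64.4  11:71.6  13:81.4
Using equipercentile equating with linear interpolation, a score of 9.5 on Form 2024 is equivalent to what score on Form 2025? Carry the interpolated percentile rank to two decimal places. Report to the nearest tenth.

PR of 9.5 on Form 2024: 57.8 + (9.5 − 8)/(10 − 8) × (66.8 − 57.8) = 64.55
On Form 2025, PR 64.55 falls between score 9 (PR 64.4) and 11 (PR 71.6).
Interpolate: 9 + (64.55 − 64.4)/(71.6 − 64.4) × (11 − 9) = 9.0

9.0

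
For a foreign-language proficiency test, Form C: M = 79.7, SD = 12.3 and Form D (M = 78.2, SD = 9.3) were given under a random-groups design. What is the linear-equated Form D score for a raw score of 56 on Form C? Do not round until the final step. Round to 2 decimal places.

Linear equating: y = (SD_Y/SD_X)(x − M_X) + M_Y
y = (9.3/12.3)(56 − 79.7) + 78.2
y = 0.756098 × -23.7 + 78.2 = -17.9195 + 78.2 = 60.28

60.28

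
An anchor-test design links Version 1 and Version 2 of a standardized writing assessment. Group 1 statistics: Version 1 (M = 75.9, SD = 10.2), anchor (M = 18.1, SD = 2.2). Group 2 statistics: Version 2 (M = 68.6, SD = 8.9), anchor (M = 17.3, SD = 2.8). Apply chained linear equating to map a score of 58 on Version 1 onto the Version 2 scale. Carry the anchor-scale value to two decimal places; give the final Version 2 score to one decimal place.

Version 1 → anchor (Group 1): v = (2.2/10.2)(58 − 75.9) + 18.1 = 14.24
anchor → Version 2 (Group 2): y = (8.9/2.8)(14.24 − 17.3) + 68.6 = 58.9

58.9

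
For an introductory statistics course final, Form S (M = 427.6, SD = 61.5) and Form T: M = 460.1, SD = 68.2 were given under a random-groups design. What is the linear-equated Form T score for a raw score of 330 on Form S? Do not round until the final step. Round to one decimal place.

Linear equating: y = (SD_Y/SD_X)(x − M_X) + M_Y
y = (68.2/61.5)(330 − 427.6) + 460.1
y = 1.108943 × -97.6 + 460.1 = -108.2328 + 460.1 = 351.9

351.9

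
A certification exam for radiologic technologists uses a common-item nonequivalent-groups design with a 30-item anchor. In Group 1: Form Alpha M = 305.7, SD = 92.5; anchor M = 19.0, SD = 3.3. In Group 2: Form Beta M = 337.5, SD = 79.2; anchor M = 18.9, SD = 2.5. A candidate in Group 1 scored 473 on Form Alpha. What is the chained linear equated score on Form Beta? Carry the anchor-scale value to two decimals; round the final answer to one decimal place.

Form Alpha → anchor (Group 1): v = (3.3/92.5)(473 − 305.7) + 19.0 = 24.97
anchor → Form Beta (Group 2): y = (79.2/2.5)(24.97 − 18.9) + 337.5 = 529.8

529.8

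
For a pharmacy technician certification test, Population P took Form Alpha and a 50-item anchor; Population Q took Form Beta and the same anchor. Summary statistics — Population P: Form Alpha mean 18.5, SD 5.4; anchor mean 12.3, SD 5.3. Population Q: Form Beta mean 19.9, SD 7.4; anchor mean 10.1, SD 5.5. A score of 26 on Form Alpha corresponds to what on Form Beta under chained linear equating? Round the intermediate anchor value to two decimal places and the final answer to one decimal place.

32.8

Form Alpha → anchor (Population P): v = (5.3/5.4)(26 − 18.5) + 12.3 = 19.66
anchor → Form Beta (Population Q): y = (7.4/5.5)(19.66 − 10.1) + 19.9 = 32.8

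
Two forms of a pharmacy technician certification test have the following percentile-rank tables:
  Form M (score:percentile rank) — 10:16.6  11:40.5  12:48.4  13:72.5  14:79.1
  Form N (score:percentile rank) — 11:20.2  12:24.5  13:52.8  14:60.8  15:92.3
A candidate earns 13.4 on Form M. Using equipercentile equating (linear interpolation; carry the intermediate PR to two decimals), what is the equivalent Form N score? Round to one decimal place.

PR of 13.4 on Form M: 72.5 + (13.4 − 13)/(14 − 13) × (79.1 − 72.5) = 75.14
On Form N, PR 75.14 falls between score 14 (PR 60.8) and 15 (PR 92.3).
Interpolate: 14 + (75.14 − 60.8)/(92.3 − 60.8) × (15 − 14) = 14.5

14.5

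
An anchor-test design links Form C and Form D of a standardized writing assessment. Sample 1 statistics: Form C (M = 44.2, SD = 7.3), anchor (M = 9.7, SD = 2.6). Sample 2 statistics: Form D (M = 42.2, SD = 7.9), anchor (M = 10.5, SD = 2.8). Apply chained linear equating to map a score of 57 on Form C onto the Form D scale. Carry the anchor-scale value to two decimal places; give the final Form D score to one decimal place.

Form C → anchor (Sample 1): v = (2.6/7.3)(57 − 44.2) + 9.7 = 14.26
anchor → Form D (Sample 2): y = (7.9/2.8)(14.26 − 10.5) + 42.2 = 52.8

52.8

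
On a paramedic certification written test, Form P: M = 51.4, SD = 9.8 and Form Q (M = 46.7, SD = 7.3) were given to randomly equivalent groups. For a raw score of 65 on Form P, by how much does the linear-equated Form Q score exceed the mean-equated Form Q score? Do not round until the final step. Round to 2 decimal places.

Mean-equated: 65 + (46.7 − 51.4) = 60.30
Linear-equated: (7.3/9.8)(65 − 51.4) + 46.7 = 56.831
Difference = 56.831 − 60.30 = -3.47

-3.47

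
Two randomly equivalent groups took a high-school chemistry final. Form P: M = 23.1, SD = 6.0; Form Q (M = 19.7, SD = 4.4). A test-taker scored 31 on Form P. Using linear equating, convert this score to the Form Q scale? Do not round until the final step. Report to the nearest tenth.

Linear equating: y = (SD_Y/SD_X)(x − M_X) + M_Y
y = (4.4/6.0)(31 − 23.1) + 19.7
y = 0.733333 × 7.9 + 19.7 = 5.7933 + 19.7 = 25.5

25.5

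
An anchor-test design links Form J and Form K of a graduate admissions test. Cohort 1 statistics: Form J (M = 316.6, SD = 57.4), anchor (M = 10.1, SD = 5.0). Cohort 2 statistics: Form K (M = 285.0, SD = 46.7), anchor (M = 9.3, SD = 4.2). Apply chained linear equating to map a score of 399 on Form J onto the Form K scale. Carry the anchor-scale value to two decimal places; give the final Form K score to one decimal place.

373.7

Form J → anchor (Cohort 1): v = (5.0/57.4)(399 − 316.6) + 10.1 = 17.28
anchor → Form K (Cohort 2): y = (46.7/4.2)(17.28 − 9.3) + 285.0 = 373.7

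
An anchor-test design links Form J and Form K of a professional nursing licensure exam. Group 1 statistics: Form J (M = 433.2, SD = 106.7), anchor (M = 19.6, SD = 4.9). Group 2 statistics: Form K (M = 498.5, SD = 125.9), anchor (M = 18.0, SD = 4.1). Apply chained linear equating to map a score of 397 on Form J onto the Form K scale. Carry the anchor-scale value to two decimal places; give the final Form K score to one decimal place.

496.7

Form J → anchor (Group 1): v = (4.9/106.7)(397 − 433.2) + 19.6 = 17.94
anchor → Form K (Group 2): y = (125.9/4.1)(17.94 − 18.0) + 498.5 = 496.7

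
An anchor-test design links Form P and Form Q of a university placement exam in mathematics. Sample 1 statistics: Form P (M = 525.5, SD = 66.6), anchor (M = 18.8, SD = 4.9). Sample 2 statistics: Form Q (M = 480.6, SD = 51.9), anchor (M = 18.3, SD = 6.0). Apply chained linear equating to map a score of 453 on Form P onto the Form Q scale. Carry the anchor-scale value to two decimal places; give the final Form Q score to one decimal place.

438.8

Form P → anchor (Sample 1): v = (4.9/66.6)(453 − 525.5) + 18.8 = 13.47
anchor → Form Q (Sample 2): y = (51.9/6.0)(13.47 − 18.3) + 480.6 = 438.8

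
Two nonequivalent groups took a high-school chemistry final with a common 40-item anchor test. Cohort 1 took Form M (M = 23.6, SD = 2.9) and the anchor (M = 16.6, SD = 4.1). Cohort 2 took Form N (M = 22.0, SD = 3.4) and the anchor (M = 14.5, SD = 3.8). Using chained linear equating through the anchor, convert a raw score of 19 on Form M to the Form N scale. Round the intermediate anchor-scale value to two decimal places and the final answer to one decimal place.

Form M → anchor (Cohort 1): v = (4.1/2.9)(19 − 23.6) + 16.6 = 10.10
anchor → Form N (Cohort 2): y = (3.4/3.8)(10.10 − 14.5) + 22.0 = 18.1

18.1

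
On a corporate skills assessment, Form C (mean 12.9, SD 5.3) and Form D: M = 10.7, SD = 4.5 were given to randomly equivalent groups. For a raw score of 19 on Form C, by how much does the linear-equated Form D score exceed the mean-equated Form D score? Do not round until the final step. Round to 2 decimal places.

-0.92

Mean-equated: 19 + (10.7 − 12.9) = 16.80
Linear-equated: (4.5/5.3)(19 − 12.9) + 10.7 = 15.879
Difference = 15.879 − 16.80 = -0.92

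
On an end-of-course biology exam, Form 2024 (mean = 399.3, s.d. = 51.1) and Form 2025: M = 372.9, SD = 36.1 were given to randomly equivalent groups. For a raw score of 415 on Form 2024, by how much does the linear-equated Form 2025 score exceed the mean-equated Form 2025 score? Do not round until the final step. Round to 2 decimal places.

-4.61

Mean-equated: 415 + (372.9 − 399.3) = 388.60
Linear-equated: (36.1/51.1)(415 − 399.3) + 372.9 = 383.991
Difference = 383.991 − 388.60 = -4.61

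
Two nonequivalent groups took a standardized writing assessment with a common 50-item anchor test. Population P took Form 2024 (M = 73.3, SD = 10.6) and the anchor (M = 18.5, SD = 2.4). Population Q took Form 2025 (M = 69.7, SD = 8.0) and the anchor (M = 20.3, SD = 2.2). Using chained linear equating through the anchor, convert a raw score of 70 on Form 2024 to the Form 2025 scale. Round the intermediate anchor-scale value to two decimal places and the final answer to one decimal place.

Form 2024 → anchor (Population P): v = (2.4/10.6)(70 − 73.3) + 18.5 = 17.75
anchor → Form 2025 (Population Q): y = (8.0/2.2)(17.75 − 20.3) + 69.7 = 60.4

60.4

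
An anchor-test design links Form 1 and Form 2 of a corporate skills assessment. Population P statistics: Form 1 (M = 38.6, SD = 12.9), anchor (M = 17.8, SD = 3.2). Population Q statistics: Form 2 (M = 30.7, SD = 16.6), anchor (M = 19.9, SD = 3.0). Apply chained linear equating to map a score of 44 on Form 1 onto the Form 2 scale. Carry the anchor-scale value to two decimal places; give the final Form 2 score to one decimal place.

Form 1 → anchor (Population P): v = (3.2/12.9)(44 − 38.6) + 17.8 = 19.14
anchor → Form 2 (Population Q): y = (16.6/3.0)(19.14 − 19.9) + 30.7 = 26.5

26.5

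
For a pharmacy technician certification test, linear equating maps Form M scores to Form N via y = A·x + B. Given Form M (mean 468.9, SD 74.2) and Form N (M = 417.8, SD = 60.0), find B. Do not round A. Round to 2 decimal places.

38.64

A = SD_Y / SD_X = 60.0 / 74.2 = 0.808625
B = M_Y − A·M_X = 417.8 − 0.808625 × 468.9 = 38.64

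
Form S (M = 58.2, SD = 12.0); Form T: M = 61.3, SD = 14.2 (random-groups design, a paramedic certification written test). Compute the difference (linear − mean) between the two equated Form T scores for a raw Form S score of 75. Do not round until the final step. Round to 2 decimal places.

3.08

Mean-equated: 75 + (61.3 − 58.2) = 78.10
Linear-equated: (14.2/12.0)(75 − 58.2) + 61.3 = 81.180
Difference = 81.180 − 78.10 = 3.08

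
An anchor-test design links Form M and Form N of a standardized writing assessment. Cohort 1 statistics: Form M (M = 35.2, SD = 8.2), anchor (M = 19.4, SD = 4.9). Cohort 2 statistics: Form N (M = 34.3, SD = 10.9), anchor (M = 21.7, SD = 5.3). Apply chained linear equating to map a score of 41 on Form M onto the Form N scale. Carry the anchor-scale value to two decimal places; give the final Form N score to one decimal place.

36.7

Form M → anchor (Cohort 1): v = (4.9/8.2)(41 − 35.2) + 19.4 = 22.87
anchor → Form N (Cohort 2): y = (10.9/5.3)(22.87 − 21.7) + 34.3 = 36.7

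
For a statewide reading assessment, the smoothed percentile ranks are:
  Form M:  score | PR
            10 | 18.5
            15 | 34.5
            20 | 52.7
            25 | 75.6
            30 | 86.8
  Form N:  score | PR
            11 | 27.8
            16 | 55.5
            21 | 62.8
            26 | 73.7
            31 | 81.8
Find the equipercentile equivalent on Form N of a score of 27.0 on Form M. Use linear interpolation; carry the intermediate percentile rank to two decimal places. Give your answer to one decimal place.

29.9

PR of 27.0 on Form M: 75.6 + (27.0 − 25)/(30 − 25) × (86.8 − 75.6) = 80.08
On Form N, PR 80.08 falls between score 26 (PR 73.7) and 31 (PR 81.8).
Interpolate: 26 + (80.08 − 73.7)/(81.8 − 73.7) × (31 − 26) = 29.9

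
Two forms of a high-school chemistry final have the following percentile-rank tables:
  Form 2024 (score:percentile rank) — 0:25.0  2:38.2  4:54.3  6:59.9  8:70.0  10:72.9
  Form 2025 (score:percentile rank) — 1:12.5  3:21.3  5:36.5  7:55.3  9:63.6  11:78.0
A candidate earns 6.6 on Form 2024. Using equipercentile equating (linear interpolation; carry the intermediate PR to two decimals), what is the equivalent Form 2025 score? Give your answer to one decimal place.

8.8

PR of 6.6 on Form 2024: 59.9 + (6.6 − 6)/(8 − 6) × (70.0 − 59.9) = 62.93
On Form 2025, PR 62.93 falls between score 7 (PR 55.3) and 9 (PR 63.6).
Interpolate: 7 + (62.93 − 55.3)/(63.6 − 55.3) × (9 − 7) = 8.8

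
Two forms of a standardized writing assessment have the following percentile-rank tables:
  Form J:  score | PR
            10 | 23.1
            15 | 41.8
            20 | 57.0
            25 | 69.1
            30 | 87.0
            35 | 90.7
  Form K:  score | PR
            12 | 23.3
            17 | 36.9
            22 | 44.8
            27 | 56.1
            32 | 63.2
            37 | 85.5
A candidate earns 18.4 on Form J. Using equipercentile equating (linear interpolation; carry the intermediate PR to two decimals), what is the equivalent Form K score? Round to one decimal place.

25.2

PR of 18.4 on Form J: 41.8 + (18.4 − 15)/(20 − 15) × (57.0 − 41.8) = 52.14
On Form K, PR 52.14 falls between score 22 (PR 44.8) and 27 (PR 56.1).
Interpolate: 22 + (52.14 − 44.8)/(56.1 − 44.8) × (27 − 22) = 25.2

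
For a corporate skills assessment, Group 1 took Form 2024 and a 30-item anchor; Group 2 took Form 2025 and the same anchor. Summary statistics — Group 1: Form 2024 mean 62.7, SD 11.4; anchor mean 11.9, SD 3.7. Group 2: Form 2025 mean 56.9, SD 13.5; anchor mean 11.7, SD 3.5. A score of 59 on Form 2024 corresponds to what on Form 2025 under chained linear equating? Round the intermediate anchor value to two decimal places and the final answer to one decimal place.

53.0

Form 2024 → anchor (Group 1): v = (3.7/11.4)(59 − 62.7) + 11.9 = 10.70
anchor → Form 2025 (Group 2): y = (13.5/3.5)(10.70 − 11.7) + 56.9 = 53.0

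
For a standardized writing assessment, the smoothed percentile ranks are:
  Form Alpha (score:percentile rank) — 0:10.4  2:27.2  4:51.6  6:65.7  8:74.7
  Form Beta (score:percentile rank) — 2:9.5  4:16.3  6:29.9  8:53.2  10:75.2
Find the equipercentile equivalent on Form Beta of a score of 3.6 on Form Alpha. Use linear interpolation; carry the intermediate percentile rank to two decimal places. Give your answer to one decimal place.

PR of 3.6 on Form Alpha: 27.2 + (3.6 − 2)/(4 − 2) × (51.6 − 27.2) = 46.72
On Form Beta, PR 46.72 falls between score 6 (PR 29.9) and 8 (PR 53.2).
Interpolate: 6 + (46.72 − 29.9)/(53.2 − 29.9) × (8 − 6) = 7.4

7.4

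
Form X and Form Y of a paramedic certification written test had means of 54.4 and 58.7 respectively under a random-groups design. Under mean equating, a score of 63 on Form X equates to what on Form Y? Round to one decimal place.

Mean equating: y = x + (M_Y − M_X) = 63 + (58.7 − 54.4) = 67.3

67.3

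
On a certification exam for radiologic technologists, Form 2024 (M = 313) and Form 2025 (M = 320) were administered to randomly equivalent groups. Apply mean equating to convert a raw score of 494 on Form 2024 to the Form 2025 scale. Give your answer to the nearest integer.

501

Mean equating: y = x + (M_Y − M_X) = 494 + (320 − 313) = 501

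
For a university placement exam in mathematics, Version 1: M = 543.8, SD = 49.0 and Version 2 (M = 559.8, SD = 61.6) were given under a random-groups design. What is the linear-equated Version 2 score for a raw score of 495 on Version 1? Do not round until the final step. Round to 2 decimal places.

Linear equating: y = (SD_Y/SD_X)(x − M_X) + M_Y
y = (61.6/49.0)(495 − 543.8) + 559.8
y = 1.257143 × -48.8 + 559.8 = -61.3486 + 559.8 = 498.45

498.45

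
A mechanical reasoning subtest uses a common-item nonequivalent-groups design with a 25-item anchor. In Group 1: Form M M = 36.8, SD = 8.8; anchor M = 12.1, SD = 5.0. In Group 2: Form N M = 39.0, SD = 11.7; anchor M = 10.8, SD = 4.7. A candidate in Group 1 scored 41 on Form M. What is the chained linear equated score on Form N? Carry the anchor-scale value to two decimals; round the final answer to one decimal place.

Form M → anchor (Group 1): v = (5.0/8.8)(41 − 36.8) + 12.1 = 14.49
anchor → Form N (Group 2): y = (11.7/4.7)(14.49 − 10.8) + 39.0 = 48.2

48.2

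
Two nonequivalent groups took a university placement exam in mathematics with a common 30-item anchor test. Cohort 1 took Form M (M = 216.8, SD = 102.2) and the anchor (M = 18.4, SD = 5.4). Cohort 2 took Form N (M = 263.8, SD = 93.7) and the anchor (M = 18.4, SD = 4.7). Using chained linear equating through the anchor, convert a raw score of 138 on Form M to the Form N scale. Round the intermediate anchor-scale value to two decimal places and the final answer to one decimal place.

Form M → anchor (Cohort 1): v = (5.4/102.2)(138 − 216.8) + 18.4 = 14.24
anchor → Form N (Cohort 2): y = (93.7/4.7)(14.24 − 18.4) + 263.8 = 180.9

180.9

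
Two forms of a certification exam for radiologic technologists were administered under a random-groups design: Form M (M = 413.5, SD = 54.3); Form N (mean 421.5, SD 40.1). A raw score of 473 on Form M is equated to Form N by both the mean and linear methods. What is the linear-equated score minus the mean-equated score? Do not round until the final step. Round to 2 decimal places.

-15.56

Mean-equated: 473 + (421.5 − 413.5) = 481.00
Linear-equated: (40.1/54.3)(473 − 413.5) + 421.5 = 465.440
Difference = 465.440 − 481.00 = -15.56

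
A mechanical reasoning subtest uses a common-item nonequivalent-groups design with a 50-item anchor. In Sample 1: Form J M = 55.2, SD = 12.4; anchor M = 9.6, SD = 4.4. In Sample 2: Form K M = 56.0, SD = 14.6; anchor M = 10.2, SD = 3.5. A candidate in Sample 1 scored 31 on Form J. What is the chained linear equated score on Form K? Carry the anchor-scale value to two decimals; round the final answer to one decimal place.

Form J → anchor (Sample 1): v = (4.4/12.4)(31 − 55.2) + 9.6 = 1.01
anchor → Form K (Sample 2): y = (14.6/3.5)(1.01 − 10.2) + 56.0 = 17.7

17.7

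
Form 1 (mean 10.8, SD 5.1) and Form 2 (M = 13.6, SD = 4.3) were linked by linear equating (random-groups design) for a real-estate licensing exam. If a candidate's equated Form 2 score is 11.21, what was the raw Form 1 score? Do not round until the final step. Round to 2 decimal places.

Invert y = (SD_Y/SD_X)(x − M_X) + M_Y:
x = (SD_X/SD_Y)(y − M_Y) + M_X = (5.1/4.3)(11.21 − 13.6) + 10.8
x = 1.186047 × -2.390 + 10.8 = 7.97

7.97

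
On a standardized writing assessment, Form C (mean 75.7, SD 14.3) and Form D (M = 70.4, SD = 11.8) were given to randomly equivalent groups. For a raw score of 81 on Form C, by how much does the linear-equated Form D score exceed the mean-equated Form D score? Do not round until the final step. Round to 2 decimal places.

-0.93

Mean-equated: 81 + (70.4 − 75.7) = 75.70
Linear-equated: (11.8/14.3)(81 − 75.7) + 70.4 = 74.773
Difference = 74.773 − 75.70 = -0.93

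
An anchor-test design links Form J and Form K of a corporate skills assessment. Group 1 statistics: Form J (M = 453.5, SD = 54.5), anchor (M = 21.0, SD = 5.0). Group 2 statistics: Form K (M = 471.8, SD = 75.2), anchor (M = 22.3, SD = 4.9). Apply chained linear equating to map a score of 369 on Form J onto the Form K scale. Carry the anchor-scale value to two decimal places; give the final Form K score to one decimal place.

Form J → anchor (Group 1): v = (5.0/54.5)(369 − 453.5) + 21.0 = 13.25
anchor → Form K (Group 2): y = (75.2/4.9)(13.25 − 22.3) + 471.8 = 332.9

332.9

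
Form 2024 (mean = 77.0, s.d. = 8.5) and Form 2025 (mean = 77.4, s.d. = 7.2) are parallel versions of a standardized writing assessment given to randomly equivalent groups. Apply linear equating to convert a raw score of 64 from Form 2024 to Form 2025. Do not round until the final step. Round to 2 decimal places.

66.39

Linear equating: y = (SD_Y/SD_X)(x − M_X) + M_Y
y = (7.2/8.5)(64 − 77.0) + 77.4
y = 0.847059 × -13.0 + 77.4 = -11.0118 + 77.4 = 66.39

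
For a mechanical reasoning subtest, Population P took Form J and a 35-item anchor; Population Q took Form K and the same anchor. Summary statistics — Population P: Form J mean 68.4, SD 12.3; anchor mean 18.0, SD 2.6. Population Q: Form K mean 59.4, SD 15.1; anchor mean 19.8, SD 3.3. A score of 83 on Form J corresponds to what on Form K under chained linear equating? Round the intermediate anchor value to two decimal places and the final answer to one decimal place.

Form J → anchor (Population P): v = (2.6/12.3)(83 − 68.4) + 18.0 = 21.09
anchor → Form K (Population Q): y = (15.1/3.3)(21.09 − 19.8) + 59.4 = 65.3

65.3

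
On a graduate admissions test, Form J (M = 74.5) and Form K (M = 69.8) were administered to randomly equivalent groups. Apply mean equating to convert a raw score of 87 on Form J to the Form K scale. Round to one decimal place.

Mean equating: y = x + (M_Y − M_X) = 87 + (69.8 − 74.5) = 82.3

82.3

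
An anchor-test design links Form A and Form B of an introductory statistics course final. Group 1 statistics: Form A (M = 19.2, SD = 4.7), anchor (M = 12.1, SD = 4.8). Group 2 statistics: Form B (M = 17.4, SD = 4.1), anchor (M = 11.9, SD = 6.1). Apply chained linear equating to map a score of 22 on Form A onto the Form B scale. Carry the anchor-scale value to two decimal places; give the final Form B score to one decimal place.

Form A → anchor (Group 1): v = (4.8/4.7)(22 − 19.2) + 12.1 = 14.96
anchor → Form B (Group 2): y = (4.1/6.1)(14.96 − 11.9) + 17.4 = 19.5

19.5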